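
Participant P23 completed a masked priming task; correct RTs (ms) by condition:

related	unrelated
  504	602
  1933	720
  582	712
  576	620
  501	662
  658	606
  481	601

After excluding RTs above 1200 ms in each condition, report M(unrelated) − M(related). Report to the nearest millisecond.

96 ms

related: exclude 1933
M(related) = 3302/6 = 550.333
M(unrelated) = 4523/7 = 646.143
Difference = 646.143 − 550.333 = 95.810 ms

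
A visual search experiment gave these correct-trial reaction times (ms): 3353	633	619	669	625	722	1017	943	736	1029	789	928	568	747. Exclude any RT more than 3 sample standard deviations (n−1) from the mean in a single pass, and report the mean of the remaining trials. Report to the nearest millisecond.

771 ms

n = 14, ΣRT = 13378, M = 955.571
Σ(x−M)² = 6490707.43; s = √(6490707.43/13) = 706.601
Cutoffs: 955.571 ± 3·706.601 → [-1164.2, 3075.4]
Outside: 3353 → excluded.
Retained (n=13): Σ = 10025, mean = 10025/13 = 771.154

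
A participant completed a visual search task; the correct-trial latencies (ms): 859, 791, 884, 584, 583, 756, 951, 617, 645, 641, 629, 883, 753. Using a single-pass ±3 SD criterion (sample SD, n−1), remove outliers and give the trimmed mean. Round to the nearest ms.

n = 13, ΣRT = 9576, M = 736.615
Σ(x−M)² = 198005.08; s = √(198005.08/12) = 128.454
Cutoffs: 736.615 ± 3·128.454 → [351.3, 1122.0]
No RTs fall outside the cutoffs; all 13 retained. Mean = 9576/13 = 736.615

737 ms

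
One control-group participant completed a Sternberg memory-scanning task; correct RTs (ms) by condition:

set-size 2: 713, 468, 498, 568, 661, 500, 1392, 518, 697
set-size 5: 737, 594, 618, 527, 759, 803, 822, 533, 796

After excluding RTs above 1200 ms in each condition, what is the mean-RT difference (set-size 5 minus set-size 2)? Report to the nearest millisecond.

set-size 2: exclude 1392
M(set-size 2) = 4623/8 = 577.875
M(set-size 5) = 6189/9 = 687.667
Difference = 687.667 − 577.875 = 109.792 ms

110 ms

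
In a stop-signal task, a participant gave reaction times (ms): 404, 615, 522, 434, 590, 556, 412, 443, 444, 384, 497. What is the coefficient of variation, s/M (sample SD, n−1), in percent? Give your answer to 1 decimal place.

n = 11, Σ = 5301, M = 481.9091
Σ(x−M)² = 62510.909; s = √(62510.909/10) = 79.0638
CV = 79.0638 / 481.9091 = 0.16406 = 16.406%

16.4%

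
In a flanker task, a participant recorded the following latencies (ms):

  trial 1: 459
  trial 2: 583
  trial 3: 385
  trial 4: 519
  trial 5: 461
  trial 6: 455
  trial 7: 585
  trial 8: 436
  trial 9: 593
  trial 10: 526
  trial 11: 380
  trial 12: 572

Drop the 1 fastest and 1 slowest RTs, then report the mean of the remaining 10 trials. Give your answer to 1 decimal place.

Sorted: 380, 385, 436, 455, 459, 461, 519, 526, 572, 583, 585, 593
Drop lowest 1 (380) and highest 1 (593)
Remaining (n=10): Σ = 4981, mean = 4981/10 = 498.100

498.1 ms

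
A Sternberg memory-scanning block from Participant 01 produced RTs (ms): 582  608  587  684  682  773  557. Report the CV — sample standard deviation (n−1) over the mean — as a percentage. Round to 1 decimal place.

n = 7, Σ = 4473, M = 639.0000
Σ(x−M)² = 35468.000; s = √(35468.000/6) = 76.8852
CV = 76.8852 / 639.0000 = 0.12032 = 12.032%

12.0%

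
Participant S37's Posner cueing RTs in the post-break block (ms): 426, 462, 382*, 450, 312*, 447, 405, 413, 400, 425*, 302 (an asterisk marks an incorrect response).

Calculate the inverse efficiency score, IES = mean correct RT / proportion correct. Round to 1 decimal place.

568.0 ms

Correct trials (n=8): 426, 462, 450, 447, 405, 413, 400, 302
Mean correct RT = 3305/8 = 413.1250 ms
Proportion correct = 8/11
IES = 413.1250 / (8/11) = 568.047 ms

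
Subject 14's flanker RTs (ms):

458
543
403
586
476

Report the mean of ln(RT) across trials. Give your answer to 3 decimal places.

ln(RT): 6.1269, 6.2971, 5.9989, 6.3733, 6.1654
Σ ln(RT) = 30.9617
Mean = 30.9617/5 = 6.19233

6.192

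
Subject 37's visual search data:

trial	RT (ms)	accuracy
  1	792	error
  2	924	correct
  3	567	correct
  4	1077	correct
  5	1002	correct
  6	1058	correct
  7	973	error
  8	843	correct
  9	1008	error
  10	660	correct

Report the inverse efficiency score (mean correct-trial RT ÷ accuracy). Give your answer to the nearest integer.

1251 ms

Correct trials (n=7): 924, 567, 1077, 1002, 1058, 843, 660
Mean correct RT = 6131/7 = 875.8571 ms
Proportion correct = 7/10
IES = 875.8571 / (7/10) = 1251.224 ms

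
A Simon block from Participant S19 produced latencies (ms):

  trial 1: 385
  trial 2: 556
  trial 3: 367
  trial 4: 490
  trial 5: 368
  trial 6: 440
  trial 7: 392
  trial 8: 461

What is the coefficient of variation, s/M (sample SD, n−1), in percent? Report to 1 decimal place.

15.6%

n = 8, Σ = 3459, M = 432.3750
Σ(x−M)² = 31773.875; s = √(31773.875/7) = 67.3730
CV = 67.3730 / 432.3750 = 0.15582 = 15.582%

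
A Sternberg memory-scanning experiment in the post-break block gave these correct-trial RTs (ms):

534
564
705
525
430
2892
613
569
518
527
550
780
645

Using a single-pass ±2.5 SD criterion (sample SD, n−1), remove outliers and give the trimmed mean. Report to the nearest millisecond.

580 ms

n = 13, ΣRT = 9852, M = 757.846
Σ(x−M)² = 5030673.69; s = √(5030673.69/12) = 647.474
Cutoffs: 757.846 ± 2.5·647.474 → [-860.8, 2376.5]
Outside: 2892 → excluded.
Retained (n=12): Σ = 6960, mean = 6960/12 = 580.000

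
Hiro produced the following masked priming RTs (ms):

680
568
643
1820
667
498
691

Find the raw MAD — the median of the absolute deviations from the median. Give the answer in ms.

Sorted: 498, 568, 643, 667, 680, 691, 1820 → median = 667
|x − 667|: 13, 99, 24, 1153, 0, 169, 24
Sorted deviations: 0, 13, 24, 24, 99, 169, 1153 → MAD = 24

24 ms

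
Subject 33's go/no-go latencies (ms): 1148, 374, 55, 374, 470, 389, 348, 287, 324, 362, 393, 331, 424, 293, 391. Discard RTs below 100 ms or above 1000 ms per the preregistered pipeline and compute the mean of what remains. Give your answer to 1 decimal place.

366.2 ms

Excluded: 55, 1148
Retained (n=13): Σ = 4760
Mean = 4760/13 = 366.1538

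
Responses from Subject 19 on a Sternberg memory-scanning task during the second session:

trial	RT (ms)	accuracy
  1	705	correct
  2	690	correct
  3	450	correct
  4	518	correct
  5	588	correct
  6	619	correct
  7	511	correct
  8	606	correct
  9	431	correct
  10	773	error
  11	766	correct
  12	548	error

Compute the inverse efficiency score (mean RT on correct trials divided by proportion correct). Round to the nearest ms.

706 ms

Correct trials (n=10): 705, 690, 450, 518, 588, 619, 511, 606, 431, 766
Mean correct RT = 5884/10 = 588.4000 ms
Proportion correct = 10/12
IES = 588.4000 / (10/12) = 706.080 ms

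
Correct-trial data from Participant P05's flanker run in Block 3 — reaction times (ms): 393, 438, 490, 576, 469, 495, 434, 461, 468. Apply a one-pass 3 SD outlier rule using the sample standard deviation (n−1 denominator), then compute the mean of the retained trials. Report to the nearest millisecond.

n = 9, ΣRT = 4224, M = 469.333
Σ(x−M)² = 20592.00; s = √(20592.00/8) = 50.735
Cutoffs: 469.333 ± 3·50.735 → [317.1, 621.5]
No RTs fall outside the cutoffs; all 9 retained. Mean = 4224/9 = 469.333

469 ms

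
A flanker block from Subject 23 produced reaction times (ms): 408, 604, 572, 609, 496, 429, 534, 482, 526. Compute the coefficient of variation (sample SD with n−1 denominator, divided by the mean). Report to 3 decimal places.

n = 9, Σ = 4660, M = 517.7778
Σ(x−M)² = 40713.556; s = √(40713.556/8) = 71.3386
CV = 71.3386 / 517.7778 = 0.13778

0.138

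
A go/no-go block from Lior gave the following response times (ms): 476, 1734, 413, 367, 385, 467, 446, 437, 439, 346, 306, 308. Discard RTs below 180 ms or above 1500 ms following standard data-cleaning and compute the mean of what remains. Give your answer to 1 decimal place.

399.1 ms

Excluded: 1734
Retained (n=11): Σ = 4390
Mean = 4390/11 = 399.0909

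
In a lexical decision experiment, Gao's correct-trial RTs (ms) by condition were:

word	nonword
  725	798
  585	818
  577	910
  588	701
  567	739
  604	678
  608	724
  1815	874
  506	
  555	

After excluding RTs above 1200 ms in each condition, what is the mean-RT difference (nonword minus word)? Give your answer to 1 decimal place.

word: exclude 1815
M(word) = 5315/9 = 590.556
M(nonword) = 6242/8 = 780.250
Difference = 780.250 − 590.556 = 189.694 ms

189.7 ms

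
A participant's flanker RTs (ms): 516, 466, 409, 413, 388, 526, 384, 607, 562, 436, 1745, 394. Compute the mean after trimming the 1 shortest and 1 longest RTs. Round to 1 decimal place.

Sorted: 384, 388, 394, 409, 413, 436, 466, 516, 526, 562, 607, 1745
Drop lowest 1 (384) and highest 1 (1745)
Remaining (n=10): Σ = 4717, mean = 4717/10 = 471.700

471.7 ms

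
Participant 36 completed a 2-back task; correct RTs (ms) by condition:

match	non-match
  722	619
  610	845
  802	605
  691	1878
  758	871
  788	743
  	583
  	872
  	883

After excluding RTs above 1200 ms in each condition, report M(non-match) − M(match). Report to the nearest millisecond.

non-match: exclude 1878
M(match) = 4371/6 = 728.500
M(non-match) = 6021/8 = 752.625
Difference = 752.625 − 728.500 = 24.125 ms

24 ms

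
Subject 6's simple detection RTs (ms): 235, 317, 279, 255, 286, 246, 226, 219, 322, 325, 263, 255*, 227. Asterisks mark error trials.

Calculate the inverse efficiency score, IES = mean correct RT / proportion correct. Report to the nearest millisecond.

289 ms

Correct trials (n=12): 235, 317, 279, 255, 286, 246, 226, 219, 322, 325, 263, 227
Mean correct RT = 3200/12 = 266.6667 ms
Proportion correct = 12/13
IES = 266.6667 / (12/13) = 288.889 ms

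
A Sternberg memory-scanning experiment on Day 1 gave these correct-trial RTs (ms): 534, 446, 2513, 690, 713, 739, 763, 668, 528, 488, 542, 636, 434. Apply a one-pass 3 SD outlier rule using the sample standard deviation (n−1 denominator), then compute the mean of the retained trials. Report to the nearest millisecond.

n = 13, ΣRT = 9694, M = 745.692
Σ(x−M)² = 3533026.77; s = √(3533026.77/12) = 542.604
Cutoffs: 745.692 ± 3·542.604 → [-882.1, 2373.5]
Outside: 2513 → excluded.
Retained (n=12): Σ = 7181, mean = 7181/12 = 598.417

598 ms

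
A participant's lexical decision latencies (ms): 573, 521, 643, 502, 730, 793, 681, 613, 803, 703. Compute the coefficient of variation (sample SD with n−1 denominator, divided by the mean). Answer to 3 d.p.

0.160

n = 10, Σ = 6562, M = 656.2000
Σ(x−M)² = 99535.600; s = √(99535.600/9) = 105.1642
CV = 105.1642 / 656.2000 = 0.16026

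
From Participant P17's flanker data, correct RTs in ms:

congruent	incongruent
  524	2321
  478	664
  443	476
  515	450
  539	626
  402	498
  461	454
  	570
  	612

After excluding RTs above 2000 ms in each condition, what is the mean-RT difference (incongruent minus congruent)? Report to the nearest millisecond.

incongruent: exclude 2321
M(congruent) = 3362/7 = 480.286
M(incongruent) = 4350/8 = 543.750
Difference = 543.750 − 480.286 = 63.464 ms

63 ms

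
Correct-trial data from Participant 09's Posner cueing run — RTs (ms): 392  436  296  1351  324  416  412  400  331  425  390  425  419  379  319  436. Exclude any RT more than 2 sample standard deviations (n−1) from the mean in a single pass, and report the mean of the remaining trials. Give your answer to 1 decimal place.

n = 16, ΣRT = 7151, M = 446.938
Σ(x−M)² = 902272.94; s = √(902272.94/15) = 245.258
Cutoffs: 446.938 ± 2·245.258 → [-43.6, 937.5]
Outside: 1351 → excluded.
Retained (n=15): Σ = 5800, mean = 5800/15 = 386.667

386.7 ms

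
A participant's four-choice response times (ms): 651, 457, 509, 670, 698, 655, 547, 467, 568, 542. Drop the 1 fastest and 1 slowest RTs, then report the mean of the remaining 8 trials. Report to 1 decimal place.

Sorted: 457, 467, 509, 542, 547, 568, 651, 655, 670, 698
Drop lowest 1 (457) and highest 1 (698)
Remaining (n=8): Σ = 4609, mean = 4609/8 = 576.125

576.1 ms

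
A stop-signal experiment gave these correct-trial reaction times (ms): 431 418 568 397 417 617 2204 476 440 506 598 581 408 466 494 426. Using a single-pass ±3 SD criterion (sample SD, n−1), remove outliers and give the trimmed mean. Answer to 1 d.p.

482.9 ms

n = 16, ΣRT = 9447, M = 590.438
Σ(x−M)² = 2855557.94; s = √(2855557.94/15) = 436.315
Cutoffs: 590.438 ± 3·436.315 → [-718.5, 1899.4]
Outside: 2204 → excluded.
Retained (n=15): Σ = 7243, mean = 7243/15 = 482.867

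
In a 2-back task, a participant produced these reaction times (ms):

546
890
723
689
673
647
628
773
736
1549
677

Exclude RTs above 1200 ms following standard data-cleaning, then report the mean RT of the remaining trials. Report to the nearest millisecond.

Excluded: 1549
Retained (n=10): Σ = 6982
Mean = 6982/10 = 698.2000

698 ms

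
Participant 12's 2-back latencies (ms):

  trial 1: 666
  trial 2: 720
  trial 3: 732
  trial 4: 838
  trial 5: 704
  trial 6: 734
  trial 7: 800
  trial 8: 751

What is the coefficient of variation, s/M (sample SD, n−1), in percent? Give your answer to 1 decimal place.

n = 8, Σ = 5945, M = 743.1250
Σ(x−M)² = 20518.875; s = √(20518.875/7) = 54.1412
CV = 54.1412 / 743.1250 = 0.07286 = 7.286%

7.3%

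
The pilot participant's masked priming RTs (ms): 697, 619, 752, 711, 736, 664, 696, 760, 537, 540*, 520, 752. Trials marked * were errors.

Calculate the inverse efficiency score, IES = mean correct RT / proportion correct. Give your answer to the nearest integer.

Correct trials (n=11): 697, 619, 752, 711, 736, 664, 696, 760, 537, 520, 752
Mean correct RT = 7444/11 = 676.7273 ms
Proportion correct = 11/12
IES = 676.7273 / (11/12) = 738.248 ms

738 ms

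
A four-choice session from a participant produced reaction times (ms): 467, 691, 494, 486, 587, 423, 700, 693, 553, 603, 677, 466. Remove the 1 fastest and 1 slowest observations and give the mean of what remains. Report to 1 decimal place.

571.7 ms

Sorted: 423, 466, 467, 486, 494, 553, 587, 603, 677, 691, 693, 700
Drop lowest 1 (423) and highest 1 (700)
Remaining (n=10): Σ = 5717, mean = 5717/10 = 571.700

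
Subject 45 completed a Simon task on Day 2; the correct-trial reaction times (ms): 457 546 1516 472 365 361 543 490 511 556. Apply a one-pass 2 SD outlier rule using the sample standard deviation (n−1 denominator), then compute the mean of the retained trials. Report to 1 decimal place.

n = 10, ΣRT = 5817, M = 581.700
Σ(x−M)² = 1013008.10; s = √(1013008.10/9) = 335.494
Cutoffs: 581.700 ± 2·335.494 → [-89.3, 1252.7]
Outside: 1516 → excluded.
Retained (n=9): Σ = 4301, mean = 4301/9 = 477.889

477.9 ms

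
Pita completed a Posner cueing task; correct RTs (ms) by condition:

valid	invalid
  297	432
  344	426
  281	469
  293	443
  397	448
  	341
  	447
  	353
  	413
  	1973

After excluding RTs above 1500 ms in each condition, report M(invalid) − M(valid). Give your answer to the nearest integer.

invalid: exclude 1973
M(valid) = 1612/5 = 322.400
M(invalid) = 3772/9 = 419.111
Difference = 419.111 − 322.400 = 96.711 ms

97 ms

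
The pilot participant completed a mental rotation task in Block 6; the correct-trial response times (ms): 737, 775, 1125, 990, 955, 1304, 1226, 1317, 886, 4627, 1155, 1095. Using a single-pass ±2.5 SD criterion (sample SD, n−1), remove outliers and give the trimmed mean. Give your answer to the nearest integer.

n = 12, ΣRT = 16192, M = 1349.333
Σ(x−M)² = 12118294.67; s = √(12118294.67/11) = 1049.601
Cutoffs: 1349.333 ± 2.5·1049.601 → [-1274.7, 3973.3]
Outside: 4627 → excluded.
Retained (n=11): Σ = 11565, mean = 11565/11 = 1051.364

1051 ms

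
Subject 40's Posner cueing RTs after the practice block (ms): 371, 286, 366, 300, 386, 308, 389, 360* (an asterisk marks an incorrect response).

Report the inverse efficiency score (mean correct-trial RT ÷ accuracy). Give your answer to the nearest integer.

Correct trials (n=7): 371, 286, 366, 300, 386, 308, 389
Mean correct RT = 2406/7 = 343.7143 ms
Proportion correct = 7/8
IES = 343.7143 / (7/8) = 392.816 ms

393 ms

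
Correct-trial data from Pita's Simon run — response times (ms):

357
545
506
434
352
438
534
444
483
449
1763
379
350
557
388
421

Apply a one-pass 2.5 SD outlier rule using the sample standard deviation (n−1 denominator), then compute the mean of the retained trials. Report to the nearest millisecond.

442 ms

n = 16, ΣRT = 8400, M = 525.000
Σ(x−M)² = 1704140.00; s = √(1704140.00/15) = 337.060
Cutoffs: 525.000 ± 2.5·337.060 → [-317.6, 1367.6]
Outside: 1763 → excluded.
Retained (n=15): Σ = 6637, mean = 6637/15 = 442.467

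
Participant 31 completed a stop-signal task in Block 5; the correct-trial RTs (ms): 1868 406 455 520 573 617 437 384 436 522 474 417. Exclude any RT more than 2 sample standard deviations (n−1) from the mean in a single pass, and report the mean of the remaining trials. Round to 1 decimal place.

476.5 ms

n = 12, ΣRT = 7109, M = 592.417
Σ(x−M)² = 1828782.92; s = √(1828782.92/11) = 407.741
Cutoffs: 592.417 ± 2·407.741 → [-223.1, 1407.9]
Outside: 1868 → excluded.
Retained (n=11): Σ = 5241, mean = 5241/11 = 476.455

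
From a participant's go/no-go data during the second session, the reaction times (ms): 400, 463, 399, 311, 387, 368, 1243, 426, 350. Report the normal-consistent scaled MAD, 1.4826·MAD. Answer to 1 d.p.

46.0 ms

Sorted: 311, 350, 368, 387, 399, 400, 426, 463, 1243 → median = 399
|x − 399| sorted: 0, 1, 12, 27, 31, 49, 64, 88, 844 → MAD = 31
Robust SD ≈ 1.4826 × 31 = 45.961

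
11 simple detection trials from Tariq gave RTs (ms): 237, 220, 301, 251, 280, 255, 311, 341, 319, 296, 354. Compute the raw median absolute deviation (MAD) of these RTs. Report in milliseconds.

Sorted: 220, 237, 251, 255, 280, 296, 301, 311, 319, 341, 354 → median = 296
|x − 296|: 59, 76, 5, 45, 16, 41, 15, 45, 23, 0, 58
Sorted deviations: 0, 5, 15, 16, 23, 41, 45, 45, 58, 59, 76 → MAD = 41

41 ms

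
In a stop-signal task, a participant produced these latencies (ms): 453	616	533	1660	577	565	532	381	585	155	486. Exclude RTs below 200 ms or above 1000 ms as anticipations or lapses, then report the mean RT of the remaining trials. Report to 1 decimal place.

Excluded: 155, 1660
Retained (n=9): Σ = 4728
Mean = 4728/9 = 525.3333

525.3 ms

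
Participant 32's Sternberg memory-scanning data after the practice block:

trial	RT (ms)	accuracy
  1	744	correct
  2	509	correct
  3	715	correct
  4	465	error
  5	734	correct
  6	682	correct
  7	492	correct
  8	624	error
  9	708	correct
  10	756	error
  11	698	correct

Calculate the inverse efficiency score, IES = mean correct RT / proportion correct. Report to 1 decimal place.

Correct trials (n=8): 744, 509, 715, 734, 682, 492, 708, 698
Mean correct RT = 5282/8 = 660.2500 ms
Proportion correct = 8/11
IES = 660.2500 / (8/11) = 907.844 ms

907.8 ms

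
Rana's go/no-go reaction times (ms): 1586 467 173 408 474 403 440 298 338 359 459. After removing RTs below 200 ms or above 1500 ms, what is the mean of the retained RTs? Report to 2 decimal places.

Excluded: 173, 1586
Retained (n=9): Σ = 3646
Mean = 3646/9 = 405.1111

405.11 ms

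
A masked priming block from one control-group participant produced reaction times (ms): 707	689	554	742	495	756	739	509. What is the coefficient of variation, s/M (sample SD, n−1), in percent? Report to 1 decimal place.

n = 8, Σ = 5191, M = 648.8750
Σ(x−M)² = 85502.875; s = √(85502.875/7) = 110.5201
CV = 110.5201 / 648.8750 = 0.17033 = 17.033%

17.0%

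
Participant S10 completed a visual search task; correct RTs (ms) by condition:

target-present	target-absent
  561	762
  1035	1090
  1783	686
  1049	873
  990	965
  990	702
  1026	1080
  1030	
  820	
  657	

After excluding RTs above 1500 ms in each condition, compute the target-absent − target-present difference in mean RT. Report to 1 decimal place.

target-present: exclude 1783
M(target-present) = 8158/9 = 906.444
M(target-absent) = 6158/7 = 879.714
Difference = 879.714 − 906.444 = -26.730 ms

-26.7 ms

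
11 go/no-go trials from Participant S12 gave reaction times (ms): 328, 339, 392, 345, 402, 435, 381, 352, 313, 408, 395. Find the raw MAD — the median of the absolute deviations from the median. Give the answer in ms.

29 ms

Sorted: 313, 328, 339, 345, 352, 381, 392, 395, 402, 408, 435 → median = 381
|x − 381|: 53, 42, 11, 36, 21, 54, 0, 29, 68, 27, 14
Sorted deviations: 0, 11, 14, 21, 27, 29, 36, 42, 53, 54, 68 → MAD = 29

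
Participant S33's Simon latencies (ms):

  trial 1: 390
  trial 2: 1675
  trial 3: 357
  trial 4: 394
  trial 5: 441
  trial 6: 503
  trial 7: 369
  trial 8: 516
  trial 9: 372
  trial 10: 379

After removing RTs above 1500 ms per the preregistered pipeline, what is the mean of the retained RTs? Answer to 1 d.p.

413.4 ms

Excluded: 1675
Retained (n=9): Σ = 3721
Mean = 3721/9 = 413.4444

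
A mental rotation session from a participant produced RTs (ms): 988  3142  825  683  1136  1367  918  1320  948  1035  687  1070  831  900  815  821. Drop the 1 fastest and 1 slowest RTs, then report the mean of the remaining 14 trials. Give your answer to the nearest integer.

Sorted: 683, 687, 815, 821, 825, 831, 900, 918, 948, 988, 1035, 1070, 1136, 1320, 1367, 3142
Drop lowest 1 (683) and highest 1 (3142)
Remaining (n=14): Σ = 13661, mean = 13661/14 = 975.786

976 ms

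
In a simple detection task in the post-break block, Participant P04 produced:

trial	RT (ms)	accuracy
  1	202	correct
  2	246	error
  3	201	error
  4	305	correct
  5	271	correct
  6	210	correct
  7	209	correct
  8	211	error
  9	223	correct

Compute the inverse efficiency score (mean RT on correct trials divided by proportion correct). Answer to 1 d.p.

Correct trials (n=6): 202, 305, 271, 210, 209, 223
Mean correct RT = 1420/6 = 236.6667 ms
Proportion correct = 6/9
IES = 236.6667 / (6/9) = 355.000 ms

355.0 ms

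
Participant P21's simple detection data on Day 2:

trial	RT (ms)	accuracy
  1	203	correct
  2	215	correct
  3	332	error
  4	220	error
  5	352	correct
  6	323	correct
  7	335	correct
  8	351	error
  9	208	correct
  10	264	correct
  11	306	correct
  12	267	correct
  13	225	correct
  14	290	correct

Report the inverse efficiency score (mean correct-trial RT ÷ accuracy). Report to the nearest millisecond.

Correct trials (n=11): 203, 215, 352, 323, 335, 208, 264, 306, 267, 225, 290
Mean correct RT = 2988/11 = 271.6364 ms
Proportion correct = 11/14
IES = 271.6364 / (11/14) = 345.719 ms

346 ms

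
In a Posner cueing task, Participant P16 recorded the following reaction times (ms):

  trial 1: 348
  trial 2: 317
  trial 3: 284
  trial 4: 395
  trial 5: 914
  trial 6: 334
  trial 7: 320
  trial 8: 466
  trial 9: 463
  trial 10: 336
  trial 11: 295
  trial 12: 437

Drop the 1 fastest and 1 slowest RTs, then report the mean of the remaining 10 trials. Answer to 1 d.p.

371.1 ms

Sorted: 284, 295, 317, 320, 334, 336, 348, 395, 437, 463, 466, 914
Drop lowest 1 (284) and highest 1 (914)
Remaining (n=10): Σ = 3711, mean = 3711/10 = 371.100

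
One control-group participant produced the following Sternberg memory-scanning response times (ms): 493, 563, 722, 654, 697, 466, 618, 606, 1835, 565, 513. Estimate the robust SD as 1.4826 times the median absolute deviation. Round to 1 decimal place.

Sorted: 466, 493, 513, 563, 565, 606, 618, 654, 697, 722, 1835 → median = 606
|x − 606| sorted: 0, 12, 41, 43, 48, 91, 93, 113, 116, 140, 1229 → MAD = 91
Robust SD ≈ 1.4826 × 91 = 134.917

134.9 ms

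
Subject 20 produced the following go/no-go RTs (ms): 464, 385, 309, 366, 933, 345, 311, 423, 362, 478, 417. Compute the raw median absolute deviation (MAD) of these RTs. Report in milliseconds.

Sorted: 309, 311, 345, 362, 366, 385, 417, 423, 464, 478, 933 → median = 385
|x − 385|: 79, 0, 76, 19, 548, 40, 74, 38, 23, 93, 32
Sorted deviations: 0, 19, 23, 32, 38, 40, 74, 76, 79, 93, 548 → MAD = 40

40 ms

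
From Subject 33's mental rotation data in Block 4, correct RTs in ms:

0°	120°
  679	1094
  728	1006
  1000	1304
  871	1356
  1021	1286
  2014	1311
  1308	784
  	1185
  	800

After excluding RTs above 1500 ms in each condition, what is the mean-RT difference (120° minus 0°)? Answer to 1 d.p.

190.6 ms

0°: exclude 2014
M(0°) = 5607/6 = 934.500
M(120°) = 10126/9 = 1125.111
Difference = 1125.111 − 934.500 = 190.611 ms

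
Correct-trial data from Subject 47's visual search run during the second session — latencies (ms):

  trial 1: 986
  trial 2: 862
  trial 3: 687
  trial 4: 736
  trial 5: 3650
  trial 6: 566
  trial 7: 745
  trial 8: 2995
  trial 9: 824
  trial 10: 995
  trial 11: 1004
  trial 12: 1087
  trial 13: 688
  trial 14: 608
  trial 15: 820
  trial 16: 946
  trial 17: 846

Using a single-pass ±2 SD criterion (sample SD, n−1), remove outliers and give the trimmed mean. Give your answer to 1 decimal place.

826.7 ms

n = 17, ΣRT = 19045, M = 1120.294
Σ(x−M)² = 11545435.53; s = √(11545435.53/16) = 849.464
Cutoffs: 1120.294 ± 2·849.464 → [-578.6, 2819.2]
Outside: 2995, 3650 → excluded.
Retained (n=15): Σ = 12400, mean = 12400/15 = 826.667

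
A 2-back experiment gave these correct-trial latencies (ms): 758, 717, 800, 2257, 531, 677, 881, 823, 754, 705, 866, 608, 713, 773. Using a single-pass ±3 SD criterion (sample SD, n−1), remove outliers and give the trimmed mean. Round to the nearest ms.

n = 14, ΣRT = 11863, M = 847.357
Σ(x−M)² = 2255343.21; s = √(2255343.21/13) = 416.519
Cutoffs: 847.357 ± 3·416.519 → [-402.2, 2096.9]
Outside: 2257 → excluded.
Retained (n=13): Σ = 9606, mean = 9606/13 = 738.923

739 ms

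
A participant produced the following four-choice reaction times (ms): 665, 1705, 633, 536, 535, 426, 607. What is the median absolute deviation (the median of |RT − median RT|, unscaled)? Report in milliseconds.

71 ms

Sorted: 426, 535, 536, 607, 633, 665, 1705 → median = 607
|x − 607|: 58, 1098, 26, 71, 72, 181, 0
Sorted deviations: 0, 26, 58, 71, 72, 181, 1098 → MAD = 71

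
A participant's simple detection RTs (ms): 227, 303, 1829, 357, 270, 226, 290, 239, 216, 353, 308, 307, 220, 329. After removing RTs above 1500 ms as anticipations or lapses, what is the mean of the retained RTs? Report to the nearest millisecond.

280 ms

Excluded: 1829
Retained (n=13): Σ = 3645
Mean = 3645/13 = 280.3846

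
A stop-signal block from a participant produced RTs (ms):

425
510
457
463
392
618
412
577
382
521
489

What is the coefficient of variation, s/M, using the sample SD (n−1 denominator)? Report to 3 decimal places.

n = 11, Σ = 5246, M = 476.9091
Σ(x−M)² = 56824.909; s = √(56824.909/10) = 75.3823
CV = 75.3823 / 476.9091 = 0.15806

0.158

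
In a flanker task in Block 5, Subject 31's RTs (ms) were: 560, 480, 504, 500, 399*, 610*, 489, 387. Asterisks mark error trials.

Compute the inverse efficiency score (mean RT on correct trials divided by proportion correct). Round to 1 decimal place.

648.9 ms

Correct trials (n=6): 560, 480, 504, 500, 489, 387
Mean correct RT = 2920/6 = 486.6667 ms
Proportion correct = 6/8
IES = 486.6667 / (6/8) = 648.889 ms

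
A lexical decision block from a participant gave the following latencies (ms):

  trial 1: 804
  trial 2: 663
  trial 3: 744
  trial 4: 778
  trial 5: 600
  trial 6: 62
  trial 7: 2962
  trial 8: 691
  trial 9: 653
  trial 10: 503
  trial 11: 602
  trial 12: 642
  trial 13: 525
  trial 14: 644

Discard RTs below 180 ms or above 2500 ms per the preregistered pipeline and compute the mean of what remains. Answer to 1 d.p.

654.1 ms

Excluded: 62, 2962
Retained (n=12): Σ = 7849
Mean = 7849/12 = 654.0833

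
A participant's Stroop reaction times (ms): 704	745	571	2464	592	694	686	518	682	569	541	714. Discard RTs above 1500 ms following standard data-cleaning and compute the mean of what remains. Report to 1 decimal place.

637.8 ms

Excluded: 2464
Retained (n=11): Σ = 7016
Mean = 7016/11 = 637.8182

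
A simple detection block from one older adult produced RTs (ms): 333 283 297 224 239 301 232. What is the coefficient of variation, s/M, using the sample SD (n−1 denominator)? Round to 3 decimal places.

0.152

n = 7, Σ = 1909, M = 272.7143
Σ(x−M)² = 10297.429; s = √(10297.429/6) = 41.4275
CV = 41.4275 / 272.7143 = 0.15191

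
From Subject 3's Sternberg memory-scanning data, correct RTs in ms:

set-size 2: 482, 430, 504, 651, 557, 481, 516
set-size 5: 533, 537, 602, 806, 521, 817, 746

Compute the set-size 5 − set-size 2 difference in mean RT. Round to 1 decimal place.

134.4 ms

M(set-size 2) = 3621/7 = 517.286
M(set-size 5) = 4562/7 = 651.714
Difference = 651.714 − 517.286 = 134.429 ms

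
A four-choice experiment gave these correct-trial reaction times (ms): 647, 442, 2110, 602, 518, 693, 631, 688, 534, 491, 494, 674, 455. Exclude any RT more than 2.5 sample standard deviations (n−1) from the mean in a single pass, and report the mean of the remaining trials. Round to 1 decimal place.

572.4 ms

n = 13, ΣRT = 8979, M = 690.692
Σ(x−M)² = 2278402.77; s = √(2278402.77/12) = 435.737
Cutoffs: 690.692 ± 2.5·435.737 → [-398.7, 1780.0]
Outside: 2110 → excluded.
Retained (n=12): Σ = 6869, mean = 6869/12 = 572.417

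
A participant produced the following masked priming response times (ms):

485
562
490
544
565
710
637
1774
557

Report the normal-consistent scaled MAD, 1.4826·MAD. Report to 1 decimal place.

Sorted: 485, 490, 544, 557, 562, 565, 637, 710, 1774 → median = 562
|x − 562| sorted: 0, 3, 5, 18, 72, 75, 77, 148, 1212 → MAD = 72
Robust SD ≈ 1.4826 × 72 = 106.747

106.7 ms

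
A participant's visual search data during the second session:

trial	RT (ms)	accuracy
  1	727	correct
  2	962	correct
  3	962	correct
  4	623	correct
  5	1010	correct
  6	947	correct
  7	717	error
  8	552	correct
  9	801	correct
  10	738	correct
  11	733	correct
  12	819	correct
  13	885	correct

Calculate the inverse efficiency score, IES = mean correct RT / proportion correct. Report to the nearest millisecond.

881 ms

Correct trials (n=12): 727, 962, 962, 623, 1010, 947, 552, 801, 738, 733, 819, 885
Mean correct RT = 9759/12 = 813.2500 ms
Proportion correct = 12/13
IES = 813.2500 / (12/13) = 881.021 ms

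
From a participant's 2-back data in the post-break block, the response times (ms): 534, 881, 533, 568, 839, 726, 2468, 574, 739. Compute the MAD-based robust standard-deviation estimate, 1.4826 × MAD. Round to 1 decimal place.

229.8 ms

Sorted: 533, 534, 568, 574, 726, 739, 839, 881, 2468 → median = 726
|x − 726| sorted: 0, 13, 113, 152, 155, 158, 192, 193, 1742 → MAD = 155
Robust SD ≈ 1.4826 × 155 = 229.803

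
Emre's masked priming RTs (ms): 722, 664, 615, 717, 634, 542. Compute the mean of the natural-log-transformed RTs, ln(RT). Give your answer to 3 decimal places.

ln(RT): 6.5820, 6.4983, 6.4216, 6.5751, 6.4520, 6.2953
Σ ln(RT) = 38.8243
Mean = 38.8243/6 = 6.47072

6.471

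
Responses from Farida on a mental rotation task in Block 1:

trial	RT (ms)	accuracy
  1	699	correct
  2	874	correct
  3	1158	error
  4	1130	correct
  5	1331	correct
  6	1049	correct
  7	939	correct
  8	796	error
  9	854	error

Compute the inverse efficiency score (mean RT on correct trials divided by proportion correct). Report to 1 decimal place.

Correct trials (n=6): 699, 874, 1130, 1331, 1049, 939
Mean correct RT = 6022/6 = 1003.6667 ms
Proportion correct = 6/9
IES = 1003.6667 / (6/9) = 1505.500 ms

1505.5 ms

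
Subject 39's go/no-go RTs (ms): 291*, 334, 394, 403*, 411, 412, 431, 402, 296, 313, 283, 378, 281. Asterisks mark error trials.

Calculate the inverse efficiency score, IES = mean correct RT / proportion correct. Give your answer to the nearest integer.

Correct trials (n=11): 334, 394, 411, 412, 431, 402, 296, 313, 283, 378, 281
Mean correct RT = 3935/11 = 357.7273 ms
Proportion correct = 11/13
IES = 357.7273 / (11/13) = 422.769 ms

423 ms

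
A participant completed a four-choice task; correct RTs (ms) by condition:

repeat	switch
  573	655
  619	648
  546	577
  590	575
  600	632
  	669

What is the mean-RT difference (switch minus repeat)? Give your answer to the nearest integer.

M(repeat) = 2928/5 = 585.600
M(switch) = 3756/6 = 626.000
Difference = 626.000 − 585.600 = 40.400 ms

40 ms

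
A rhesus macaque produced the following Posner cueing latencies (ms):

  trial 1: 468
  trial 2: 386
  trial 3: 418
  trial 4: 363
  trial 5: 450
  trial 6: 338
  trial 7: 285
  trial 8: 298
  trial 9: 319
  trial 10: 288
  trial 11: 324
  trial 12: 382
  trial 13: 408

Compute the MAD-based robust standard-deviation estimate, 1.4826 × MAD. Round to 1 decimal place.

66.7 ms

Sorted: 285, 288, 298, 319, 324, 338, 363, 382, 386, 408, 418, 450, 468 → median = 363
|x − 363| sorted: 0, 19, 23, 25, 39, 44, 45, 55, 65, 75, 78, 87, 105 → MAD = 45
Robust SD ≈ 1.4826 × 45 = 66.717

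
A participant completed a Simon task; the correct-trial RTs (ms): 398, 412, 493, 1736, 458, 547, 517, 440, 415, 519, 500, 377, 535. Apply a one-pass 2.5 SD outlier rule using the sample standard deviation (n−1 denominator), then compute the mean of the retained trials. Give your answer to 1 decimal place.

467.6 ms

n = 13, ΣRT = 7347, M = 565.154
Σ(x−M)² = 1522509.69; s = √(1522509.69/12) = 356.196
Cutoffs: 565.154 ± 2.5·356.196 → [-325.3, 1455.6]
Outside: 1736 → excluded.
Retained (n=12): Σ = 5611, mean = 5611/12 = 467.583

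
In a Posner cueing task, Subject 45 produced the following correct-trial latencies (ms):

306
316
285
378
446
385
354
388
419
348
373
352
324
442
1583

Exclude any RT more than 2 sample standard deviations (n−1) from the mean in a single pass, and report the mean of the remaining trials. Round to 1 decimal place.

n = 15, ΣRT = 6699, M = 446.600
Σ(x−M)² = 1414755.60; s = √(1414755.60/14) = 317.890
Cutoffs: 446.600 ± 2·317.890 → [-189.2, 1082.4]
Outside: 1583 → excluded.
Retained (n=14): Σ = 5116, mean = 5116/14 = 365.429

365.4 ms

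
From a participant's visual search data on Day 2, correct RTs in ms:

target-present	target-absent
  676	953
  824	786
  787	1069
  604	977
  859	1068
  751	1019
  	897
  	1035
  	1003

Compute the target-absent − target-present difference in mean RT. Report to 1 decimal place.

228.4 ms

M(target-present) = 4501/6 = 750.167
M(target-absent) = 8807/9 = 978.556
Difference = 978.556 − 750.167 = 228.389 ms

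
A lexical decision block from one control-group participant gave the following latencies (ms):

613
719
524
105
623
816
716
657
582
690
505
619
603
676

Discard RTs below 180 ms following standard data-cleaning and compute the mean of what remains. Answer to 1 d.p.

Excluded: 105
Retained (n=13): Σ = 8343
Mean = 8343/13 = 641.7692

641.8 ms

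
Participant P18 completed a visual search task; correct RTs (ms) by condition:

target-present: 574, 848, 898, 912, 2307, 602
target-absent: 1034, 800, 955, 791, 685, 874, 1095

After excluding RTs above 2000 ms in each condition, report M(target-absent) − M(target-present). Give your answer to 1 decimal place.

target-present: exclude 2307
M(target-present) = 3834/5 = 766.800
M(target-absent) = 6234/7 = 890.571
Difference = 890.571 − 766.800 = 123.771 ms

123.8 ms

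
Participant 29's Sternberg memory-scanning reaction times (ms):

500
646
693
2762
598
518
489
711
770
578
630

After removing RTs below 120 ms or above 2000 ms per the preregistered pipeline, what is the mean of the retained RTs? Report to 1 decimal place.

Excluded: 2762
Retained (n=10): Σ = 6133
Mean = 6133/10 = 613.3000

613.3 ms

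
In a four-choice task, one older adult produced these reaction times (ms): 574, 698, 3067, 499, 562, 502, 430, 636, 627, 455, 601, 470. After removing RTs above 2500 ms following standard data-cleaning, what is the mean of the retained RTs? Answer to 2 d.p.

550.36 ms

Excluded: 3067
Retained (n=11): Σ = 6054
Mean = 6054/11 = 550.3636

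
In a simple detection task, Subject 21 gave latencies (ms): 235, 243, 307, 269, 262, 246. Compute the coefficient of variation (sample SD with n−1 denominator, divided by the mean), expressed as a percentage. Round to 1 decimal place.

10.0%

n = 6, Σ = 1562, M = 260.3333
Σ(x−M)² = 3403.333; s = √(3403.333/5) = 26.0896
CV = 26.0896 / 260.3333 = 0.10022 = 10.022%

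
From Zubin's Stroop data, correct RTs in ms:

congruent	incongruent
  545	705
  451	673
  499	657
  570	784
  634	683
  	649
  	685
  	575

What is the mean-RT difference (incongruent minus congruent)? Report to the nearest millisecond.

137 ms

M(congruent) = 2699/5 = 539.800
M(incongruent) = 5411/8 = 676.375
Difference = 676.375 − 539.800 = 136.575 ms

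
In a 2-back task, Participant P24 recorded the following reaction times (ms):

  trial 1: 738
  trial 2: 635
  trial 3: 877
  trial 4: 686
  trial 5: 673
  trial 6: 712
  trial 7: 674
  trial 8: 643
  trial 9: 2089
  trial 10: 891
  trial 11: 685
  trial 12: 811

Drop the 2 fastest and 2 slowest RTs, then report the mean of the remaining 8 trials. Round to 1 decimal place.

732.0 ms

Sorted: 635, 643, 673, 674, 685, 686, 712, 738, 811, 877, 891, 2089
Drop lowest 2 (635, 643) and highest 2 (891, 2089)
Remaining (n=8): Σ = 5856, mean = 5856/8 = 732.000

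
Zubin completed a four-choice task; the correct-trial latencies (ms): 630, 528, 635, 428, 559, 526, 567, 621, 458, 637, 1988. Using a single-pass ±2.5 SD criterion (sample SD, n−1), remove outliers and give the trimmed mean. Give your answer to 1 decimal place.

n = 11, ΣRT = 7577, M = 688.818
Σ(x−M)² = 1906881.64; s = √(1906881.64/10) = 436.679
Cutoffs: 688.818 ± 2.5·436.679 → [-402.9, 1780.5]
Outside: 1988 → excluded.
Retained (n=10): Σ = 5589, mean = 5589/10 = 558.900

558.9 ms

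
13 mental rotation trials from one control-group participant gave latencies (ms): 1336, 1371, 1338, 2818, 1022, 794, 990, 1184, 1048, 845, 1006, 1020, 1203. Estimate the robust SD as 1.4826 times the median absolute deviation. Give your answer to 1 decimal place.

Sorted: 794, 845, 990, 1006, 1020, 1022, 1048, 1184, 1203, 1336, 1338, 1371, 2818 → median = 1048
|x − 1048| sorted: 0, 26, 28, 42, 58, 136, 155, 203, 254, 288, 290, 323, 1770 → MAD = 155
Robust SD ≈ 1.4826 × 155 = 229.803

229.8 ms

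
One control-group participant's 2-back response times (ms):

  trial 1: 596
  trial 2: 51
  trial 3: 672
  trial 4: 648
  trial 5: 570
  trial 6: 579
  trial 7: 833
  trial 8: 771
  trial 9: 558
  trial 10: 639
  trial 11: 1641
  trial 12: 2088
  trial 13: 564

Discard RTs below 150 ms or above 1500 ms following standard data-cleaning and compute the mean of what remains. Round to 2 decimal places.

Excluded: 51, 1641, 2088
Retained (n=10): Σ = 6430
Mean = 6430/10 = 643.0000

643.00 ms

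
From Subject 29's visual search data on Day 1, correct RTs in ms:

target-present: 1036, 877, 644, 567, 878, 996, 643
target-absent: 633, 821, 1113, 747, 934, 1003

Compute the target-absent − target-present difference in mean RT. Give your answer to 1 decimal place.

M(target-present) = 5641/7 = 805.857
M(target-absent) = 5251/6 = 875.167
Difference = 875.167 − 805.857 = 69.310 ms

69.3 ms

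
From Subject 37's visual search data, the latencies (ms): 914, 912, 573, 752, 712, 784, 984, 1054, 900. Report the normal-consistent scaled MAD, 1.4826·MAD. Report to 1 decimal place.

Sorted: 573, 712, 752, 784, 900, 912, 914, 984, 1054 → median = 900
|x − 900| sorted: 0, 12, 14, 84, 116, 148, 154, 188, 327 → MAD = 116
Robust SD ≈ 1.4826 × 116 = 171.982

172.0 ms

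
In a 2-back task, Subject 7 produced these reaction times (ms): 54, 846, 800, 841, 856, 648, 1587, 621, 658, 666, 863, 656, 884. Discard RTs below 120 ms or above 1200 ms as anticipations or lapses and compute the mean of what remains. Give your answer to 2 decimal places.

758.09 ms

Excluded: 54, 1587
Retained (n=11): Σ = 8339
Mean = 8339/11 = 758.0909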